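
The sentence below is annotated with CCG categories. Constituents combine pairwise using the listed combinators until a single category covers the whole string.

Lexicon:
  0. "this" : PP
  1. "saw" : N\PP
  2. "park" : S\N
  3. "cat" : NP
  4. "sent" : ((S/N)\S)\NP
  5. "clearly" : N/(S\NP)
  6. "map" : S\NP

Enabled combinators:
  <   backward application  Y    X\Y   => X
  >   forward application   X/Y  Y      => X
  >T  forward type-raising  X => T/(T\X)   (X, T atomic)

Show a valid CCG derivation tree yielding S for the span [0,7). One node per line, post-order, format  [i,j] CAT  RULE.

[0,1] PP  lex  "this"
[0,1] N/(N\PP)  >T
[1,2] N\PP  lex  "saw"
[0,2] N  >  k=1
[2,3] S\N  lex  "park"
[0,3] S  <  k=2
[3,4] NP  lex  "cat"
[4,5] ((S/N)\S)\NP  lex  "sent"
[3,5] (S/N)\S  <  k=4
[0,5] S/N  <  k=3
[5,6] N/(S\NP)  lex  "clearly"
[6,7] S\NP  lex  "map"
[5,7] N  >  k=6
[0,7] S  >  k=5

[0,7] S   >
  [0,5] S/N   <
    [0,3] S   <
      [0,2] N   >
        [0,1] N/(N\PP)   >T
          [0,1] "this" : PP
        [1,2] "saw" : N\PP
      [2,3] "park" : S\N
    [3,5] (S/N)\S   <
      [3,4] "cat" : NP
      [4,5] "sent" : ((S/N)\S)\NP
  [5,7] N   >
    [5,6] "clearly" : N/(S\NP)
    [6,7] "map" : S\NP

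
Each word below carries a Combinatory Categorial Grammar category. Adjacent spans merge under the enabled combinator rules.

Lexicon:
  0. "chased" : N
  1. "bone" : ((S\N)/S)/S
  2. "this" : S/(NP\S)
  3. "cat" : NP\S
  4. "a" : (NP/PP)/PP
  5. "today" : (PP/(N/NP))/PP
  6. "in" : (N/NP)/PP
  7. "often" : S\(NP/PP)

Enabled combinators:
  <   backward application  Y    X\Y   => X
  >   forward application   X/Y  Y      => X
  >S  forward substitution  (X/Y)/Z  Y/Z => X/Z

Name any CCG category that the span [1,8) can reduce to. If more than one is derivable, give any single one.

[0,8] S   <
  [0,1] "chased" : N
  [1,8] S\N   >
    [1,4] (S\N)/S   >
      [1,2] "bone" : ((S\N)/S)/S
      [2,4] S   >
        [2,3] "this" : S/(NP\S)
        [3,4] "cat" : NP\S
    [4,8] S   <
      [4,7] NP/PP   >S
        [4,5] "a" : (NP/PP)/PP
        [5,7] PP/PP   >S
          [5,6] "today" : (PP/(N/NP))/PP
          [6,7] "in" : (N/NP)/PP
      [7,8] "often" : S\(NP/PP)

S\N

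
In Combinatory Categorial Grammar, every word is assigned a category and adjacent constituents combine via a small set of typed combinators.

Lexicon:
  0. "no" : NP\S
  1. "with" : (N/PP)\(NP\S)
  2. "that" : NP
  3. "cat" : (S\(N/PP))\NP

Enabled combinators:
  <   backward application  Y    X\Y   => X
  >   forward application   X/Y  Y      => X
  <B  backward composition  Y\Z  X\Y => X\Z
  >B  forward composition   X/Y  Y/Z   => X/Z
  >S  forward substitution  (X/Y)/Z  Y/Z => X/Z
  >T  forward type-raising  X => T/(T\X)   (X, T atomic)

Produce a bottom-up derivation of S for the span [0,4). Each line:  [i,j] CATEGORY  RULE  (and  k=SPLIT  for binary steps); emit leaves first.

[0,1] NP\S  lex  "no"
[1,2] (N/PP)\(NP\S)  lex  "with"
[0,2] N/PP  <  k=1
[2,3] NP  lex  "that"
[3,4] (S\(N/PP))\NP  lex  "cat"
[2,4] S\(N/PP)  <  k=3
[0,4] S  <  k=2

[0,4] S   <
  [0,2] N/PP   <
    [0,1] "no" : NP\S
    [1,2] "with" : (N/PP)\(NP\S)
  [2,4] S\(N/PP)   <
    [2,3] "that" : NP
    [3,4] "cat" : (S\(N/PP))\NP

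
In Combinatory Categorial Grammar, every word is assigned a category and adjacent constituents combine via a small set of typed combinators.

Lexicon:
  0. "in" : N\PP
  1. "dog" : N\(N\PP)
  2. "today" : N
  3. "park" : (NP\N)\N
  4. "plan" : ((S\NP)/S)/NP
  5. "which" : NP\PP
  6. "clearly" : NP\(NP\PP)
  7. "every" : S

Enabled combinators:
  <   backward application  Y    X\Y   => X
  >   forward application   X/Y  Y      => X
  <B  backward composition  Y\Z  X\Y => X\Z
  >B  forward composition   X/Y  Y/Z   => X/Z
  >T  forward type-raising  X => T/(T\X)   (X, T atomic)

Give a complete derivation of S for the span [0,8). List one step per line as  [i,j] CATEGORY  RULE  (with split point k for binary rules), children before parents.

[0,1] N\PP  lex  "in"
[1,2] N\(N\PP)  lex  "dog"
[0,2] N  <  k=1
[2,3] N  lex  "today"
[3,4] (NP\N)\N  lex  "park"
[2,4] NP\N  <  k=3
[4,5] ((S\NP)/S)/NP  lex  "plan"
[5,6] NP\PP  lex  "which"
[6,7] NP\(NP\PP)  lex  "clearly"
[5,7] NP  <  k=6
[4,7] (S\NP)/S  >  k=5
[7,8] S  lex  "every"
[4,8] S\NP  >  k=7
[2,8] S\N  <B  k=4
[0,8] S  <  k=2

[0,8] S   <
  [0,2] N   <
    [0,1] "in" : N\PP
    [1,2] "dog" : N\(N\PP)
  [2,8] S\N   <B
    [2,4] NP\N   <
      [2,3] "today" : N
      [3,4] "park" : (NP\N)\N
    [4,8] S\NP   >
      [4,7] (S\NP)/S   >
        [4,5] "plan" : ((S\NP)/S)/NP
        [5,7] NP   <
          [5,6] "which" : NP\PP
          [6,7] "clearly" : NP\(NP\PP)
      [7,8] "every" : S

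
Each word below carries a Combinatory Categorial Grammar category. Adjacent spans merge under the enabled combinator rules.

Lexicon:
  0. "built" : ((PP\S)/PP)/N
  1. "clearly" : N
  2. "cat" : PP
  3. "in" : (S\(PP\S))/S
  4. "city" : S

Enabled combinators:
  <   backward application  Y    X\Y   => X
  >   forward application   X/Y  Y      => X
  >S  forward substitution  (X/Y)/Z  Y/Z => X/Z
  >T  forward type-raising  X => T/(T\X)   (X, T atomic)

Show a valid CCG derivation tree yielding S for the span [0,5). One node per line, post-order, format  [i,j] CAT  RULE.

[0,5] S   <
  [0,3] PP\S   >
    [0,2] (PP\S)/PP   >
      [0,1] "built" : ((PP\S)/PP)/N
      [1,2] "clearly" : N
    [2,3] "cat" : PP
  [3,5] S\(PP\S)   >
    [3,4] "in" : (S\(PP\S))/S
    [4,5] "city" : S

[0,1] ((PP\S)/PP)/N  lex  "built"
[1,2] N  lex  "clearly"
[0,2] (PP\S)/PP  >  k=1
[2,3] PP  lex  "cat"
[0,3] PP\S  >  k=2
[3,4] (S\(PP\S))/S  lex  "in"
[4,5] S  lex  "city"
[3,5] S\(PP\S)  >  k=4
[0,5] S  <  k=3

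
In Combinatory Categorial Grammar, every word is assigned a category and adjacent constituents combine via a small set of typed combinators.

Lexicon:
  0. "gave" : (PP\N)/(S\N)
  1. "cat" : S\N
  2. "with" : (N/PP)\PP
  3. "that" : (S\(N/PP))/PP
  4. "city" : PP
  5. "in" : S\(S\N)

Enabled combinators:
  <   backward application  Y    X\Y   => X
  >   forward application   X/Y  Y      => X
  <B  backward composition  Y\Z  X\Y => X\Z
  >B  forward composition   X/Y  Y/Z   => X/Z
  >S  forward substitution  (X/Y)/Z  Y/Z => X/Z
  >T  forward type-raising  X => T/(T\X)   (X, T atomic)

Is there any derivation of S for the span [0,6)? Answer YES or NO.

[0,6] S   <
  [0,5] S\N   <B
    [0,2] PP\N   >
      [0,1] "gave" : (PP\N)/(S\N)
      [1,2] "cat" : S\N
    [2,5] S\PP   <B
      [2,3] "with" : (N/PP)\PP
      [3,5] S\(N/PP)   >
        [3,4] "that" : (S\(N/PP))/PP
        [4,5] "city" : PP
  [5,6] "in" : S\(S\N)

YES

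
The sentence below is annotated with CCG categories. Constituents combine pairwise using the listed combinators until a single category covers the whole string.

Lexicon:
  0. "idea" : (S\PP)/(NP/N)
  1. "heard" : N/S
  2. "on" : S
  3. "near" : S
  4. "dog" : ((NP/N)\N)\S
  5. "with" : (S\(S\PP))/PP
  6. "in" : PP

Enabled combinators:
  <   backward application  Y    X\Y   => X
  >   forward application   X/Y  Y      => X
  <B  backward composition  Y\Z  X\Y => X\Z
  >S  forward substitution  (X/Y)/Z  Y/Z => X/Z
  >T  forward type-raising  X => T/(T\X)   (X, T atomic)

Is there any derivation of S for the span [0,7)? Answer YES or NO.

YES

[0,7] S   <
  [0,5] S\PP   >
    [0,1] "idea" : (S\PP)/(NP/N)
    [1,5] NP/N   <
      [1,3] N   >
        [1,2] "heard" : N/S
        [2,3] "on" : S
      [3,5] (NP/N)\N   <
        [3,4] "near" : S
        [4,5] "dog" : ((NP/N)\N)\S
  [5,7] S\(S\PP)   >
    [5,6] "with" : (S\(S\PP))/PP
    [6,7] "in" : PP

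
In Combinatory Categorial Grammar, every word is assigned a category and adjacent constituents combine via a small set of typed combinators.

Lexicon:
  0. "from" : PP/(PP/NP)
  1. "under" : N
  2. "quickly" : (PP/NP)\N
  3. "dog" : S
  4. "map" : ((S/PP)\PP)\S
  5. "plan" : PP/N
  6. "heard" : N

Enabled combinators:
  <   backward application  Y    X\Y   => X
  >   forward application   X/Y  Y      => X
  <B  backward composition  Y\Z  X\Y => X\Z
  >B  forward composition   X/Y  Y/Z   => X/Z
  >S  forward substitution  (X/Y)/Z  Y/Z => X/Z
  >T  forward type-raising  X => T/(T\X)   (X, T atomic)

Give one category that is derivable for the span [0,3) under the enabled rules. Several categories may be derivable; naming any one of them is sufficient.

PP

[0,7] S   >
  [0,5] S/PP   <
    [0,3] PP   >
      [0,1] "from" : PP/(PP/NP)
      [1,3] PP/NP   <
        [1,2] "under" : N
        [2,3] "quickly" : (PP/NP)\N
    [3,5] (S/PP)\PP   <
      [3,4] "dog" : S
      [4,5] "map" : ((S/PP)\PP)\S
  [5,7] PP   >
    [5,6] "plan" : PP/N
    [6,7] "heard" : N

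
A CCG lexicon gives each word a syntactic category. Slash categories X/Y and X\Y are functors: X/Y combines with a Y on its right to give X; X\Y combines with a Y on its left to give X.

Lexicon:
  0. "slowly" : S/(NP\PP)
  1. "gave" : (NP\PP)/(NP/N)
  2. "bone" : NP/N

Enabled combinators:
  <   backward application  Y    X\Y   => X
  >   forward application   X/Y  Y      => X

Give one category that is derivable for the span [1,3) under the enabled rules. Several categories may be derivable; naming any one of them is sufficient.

[0,3] S   >
  [0,1] "slowly" : S/(NP\PP)
  [1,3] NP\PP   >
    [1,2] "gave" : (NP\PP)/(NP/N)
    [2,3] "bone" : NP/N

NP\PP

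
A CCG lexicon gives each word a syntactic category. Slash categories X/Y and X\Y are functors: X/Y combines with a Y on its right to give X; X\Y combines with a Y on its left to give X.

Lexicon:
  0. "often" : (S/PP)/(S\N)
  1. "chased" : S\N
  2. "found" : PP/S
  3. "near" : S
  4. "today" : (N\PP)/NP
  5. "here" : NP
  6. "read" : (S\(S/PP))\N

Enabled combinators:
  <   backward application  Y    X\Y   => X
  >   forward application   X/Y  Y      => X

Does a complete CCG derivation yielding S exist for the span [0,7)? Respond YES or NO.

YES

[0,7] S   <
  [0,2] S/PP   >
    [0,1] "often" : (S/PP)/(S\N)
    [1,2] "chased" : S\N
  [2,7] S\(S/PP)   <
    [2,6] N   <
      [2,4] PP   >
        [2,3] "found" : PP/S
        [3,4] "near" : S
      [4,6] N\PP   >
        [4,5] "today" : (N\PP)/NP
        [5,6] "here" : NP
    [6,7] "read" : (S\(S/PP))\N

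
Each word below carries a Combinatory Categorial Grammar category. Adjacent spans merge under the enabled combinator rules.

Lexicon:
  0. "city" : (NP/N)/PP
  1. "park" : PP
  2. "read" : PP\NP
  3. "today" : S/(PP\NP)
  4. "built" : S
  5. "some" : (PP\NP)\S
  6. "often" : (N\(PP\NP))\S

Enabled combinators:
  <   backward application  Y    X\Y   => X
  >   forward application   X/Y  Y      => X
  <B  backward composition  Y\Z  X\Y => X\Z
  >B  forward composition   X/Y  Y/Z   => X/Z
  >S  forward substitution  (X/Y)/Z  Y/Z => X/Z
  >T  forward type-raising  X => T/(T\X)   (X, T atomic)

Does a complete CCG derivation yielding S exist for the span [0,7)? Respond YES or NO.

NO

(NP/N)/PP PP PP\NP S/(PP\NP) S (PP\NP)\S (N\(PP\NP))\S
CKY chart[0,7] = {N/(N\NP), NP, NP/(NP\NP), NP/(N\N), PP/(PP\NP), S/(S\NP)}; S ∉ chart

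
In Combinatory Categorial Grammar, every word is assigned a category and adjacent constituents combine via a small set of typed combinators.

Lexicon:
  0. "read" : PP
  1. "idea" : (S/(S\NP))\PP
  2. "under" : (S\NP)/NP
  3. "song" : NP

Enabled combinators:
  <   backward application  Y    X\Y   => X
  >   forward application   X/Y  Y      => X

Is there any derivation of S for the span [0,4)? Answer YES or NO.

[0,4] S   >
  [0,2] S/(S\NP)   <
    [0,1] "read" : PP
    [1,2] "idea" : (S/(S\NP))\PP
  [2,4] S\NP   >
    [2,3] "under" : (S\NP)/NP
    [3,4] "song" : NP

YES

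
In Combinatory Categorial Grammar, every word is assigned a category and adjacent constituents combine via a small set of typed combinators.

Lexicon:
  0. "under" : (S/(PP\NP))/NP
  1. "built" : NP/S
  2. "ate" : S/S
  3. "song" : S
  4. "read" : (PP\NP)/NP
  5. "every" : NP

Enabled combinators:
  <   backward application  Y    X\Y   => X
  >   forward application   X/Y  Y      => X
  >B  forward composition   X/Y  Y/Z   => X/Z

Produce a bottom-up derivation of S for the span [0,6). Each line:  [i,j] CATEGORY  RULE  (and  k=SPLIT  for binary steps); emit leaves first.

[0,6] S   >
  [0,5] S/NP   >B
    [0,4] S/(PP\NP)   >
      [0,1] "under" : (S/(PP\NP))/NP
      [1,4] NP   >
        [1,3] NP/S   >B
          [1,2] "built" : NP/S
          [2,3] "ate" : S/S
        [3,4] "song" : S
    [4,5] "read" : (PP\NP)/NP
  [5,6] "every" : NP

[0,1] (S/(PP\NP))/NP  lex  "under"
[1,2] NP/S  lex  "built"
[2,3] S/S  lex  "ate"
[1,3] NP/S  >B  k=2
[3,4] S  lex  "song"
[1,4] NP  >  k=3
[0,4] S/(PP\NP)  >  k=1
[4,5] (PP\NP)/NP  lex  "read"
[0,5] S/NP  >B  k=4
[5,6] NP  lex  "every"
[0,6] S  >  k=5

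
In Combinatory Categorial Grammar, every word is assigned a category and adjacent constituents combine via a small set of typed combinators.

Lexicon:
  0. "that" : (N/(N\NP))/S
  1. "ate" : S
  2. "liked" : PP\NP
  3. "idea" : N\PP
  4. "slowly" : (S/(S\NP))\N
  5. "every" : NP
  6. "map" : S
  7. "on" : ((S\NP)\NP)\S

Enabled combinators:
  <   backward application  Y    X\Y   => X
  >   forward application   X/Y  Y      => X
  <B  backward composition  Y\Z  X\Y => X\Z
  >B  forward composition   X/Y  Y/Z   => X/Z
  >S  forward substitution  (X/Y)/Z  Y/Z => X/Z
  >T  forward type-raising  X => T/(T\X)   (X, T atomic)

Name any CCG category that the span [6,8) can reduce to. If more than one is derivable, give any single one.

(S\NP)\NP

[0,8] S   >
  [0,5] S/(S\NP)   <
    [0,4] N   >
      [0,2] N/(N\NP)   >
        [0,1] "that" : (N/(N\NP))/S
        [1,2] "ate" : S
      [2,4] N\NP   <B
        [2,3] "liked" : PP\NP
        [3,4] "idea" : N\PP
    [4,5] "slowly" : (S/(S\NP))\N
  [5,8] S\NP   <
    [5,6] "every" : NP
    [6,8] (S\NP)\NP   <
      [6,7] "map" : S
      [7,8] "on" : ((S\NP)\NP)\S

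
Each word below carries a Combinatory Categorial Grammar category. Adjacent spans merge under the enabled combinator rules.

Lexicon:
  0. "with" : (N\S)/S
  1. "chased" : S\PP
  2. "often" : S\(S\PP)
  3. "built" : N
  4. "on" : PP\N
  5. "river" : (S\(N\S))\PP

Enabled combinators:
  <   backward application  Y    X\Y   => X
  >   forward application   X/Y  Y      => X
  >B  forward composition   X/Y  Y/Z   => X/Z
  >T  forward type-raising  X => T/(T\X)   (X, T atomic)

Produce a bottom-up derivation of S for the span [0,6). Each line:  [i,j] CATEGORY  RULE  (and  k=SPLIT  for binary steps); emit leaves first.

[0,6] S   <
  [0,3] N\S   >
    [0,1] "with" : (N\S)/S
    [1,3] S   <
      [1,2] "chased" : S\PP
      [2,3] "often" : S\(S\PP)
  [3,6] S\(N\S)   <
    [3,5] PP   >
      [3,4] PP/(PP\N)   >T
        [3,4] "built" : N
      [4,5] "on" : PP\N
    [5,6] "river" : (S\(N\S))\PP

[0,1] (N\S)/S  lex  "with"
[1,2] S\PP  lex  "chased"
[2,3] S\(S\PP)  lex  "often"
[1,3] S  <  k=2
[0,3] N\S  >  k=1
[3,4] N  lex  "built"
[3,4] PP/(PP\N)  >T
[4,5] PP\N  lex  "on"
[3,5] PP  >  k=4
[5,6] (S\(N\S))\PP  lex  "river"
[3,6] S\(N\S)  <  k=5
[0,6] S  <  k=3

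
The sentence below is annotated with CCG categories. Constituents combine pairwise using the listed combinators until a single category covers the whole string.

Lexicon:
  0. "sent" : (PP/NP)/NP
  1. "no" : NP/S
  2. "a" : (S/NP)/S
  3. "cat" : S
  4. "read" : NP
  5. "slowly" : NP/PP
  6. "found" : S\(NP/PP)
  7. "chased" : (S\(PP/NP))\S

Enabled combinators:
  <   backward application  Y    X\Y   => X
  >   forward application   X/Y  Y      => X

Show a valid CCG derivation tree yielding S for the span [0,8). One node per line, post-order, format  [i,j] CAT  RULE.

[0,8] S   <
  [0,5] PP/NP   >
    [0,1] "sent" : (PP/NP)/NP
    [1,5] NP   >
      [1,2] "no" : NP/S
      [2,5] S   >
        [2,4] S/NP   >
          [2,3] "a" : (S/NP)/S
          [3,4] "cat" : S
        [4,5] "read" : NP
  [5,8] S\(PP/NP)   <
    [5,7] S   <
      [5,6] "slowly" : NP/PP
      [6,7] "found" : S\(NP/PP)
    [7,8] "chased" : (S\(PP/NP))\S

[0,1] (PP/NP)/NP  lex  "sent"
[1,2] NP/S  lex  "no"
[2,3] (S/NP)/S  lex  "a"
[3,4] S  lex  "cat"
[2,4] S/NP  >  k=3
[4,5] NP  lex  "read"
[2,5] S  >  k=4
[1,5] NP  >  k=2
[0,5] PP/NP  >  k=1
[5,6] NP/PP  lex  "slowly"
[6,7] S\(NP/PP)  lex  "found"
[5,7] S  <  k=6
[7,8] (S\(PP/NP))\S  lex  "chased"
[5,8] S\(PP/NP)  <  k=7
[0,8] S  <  k=5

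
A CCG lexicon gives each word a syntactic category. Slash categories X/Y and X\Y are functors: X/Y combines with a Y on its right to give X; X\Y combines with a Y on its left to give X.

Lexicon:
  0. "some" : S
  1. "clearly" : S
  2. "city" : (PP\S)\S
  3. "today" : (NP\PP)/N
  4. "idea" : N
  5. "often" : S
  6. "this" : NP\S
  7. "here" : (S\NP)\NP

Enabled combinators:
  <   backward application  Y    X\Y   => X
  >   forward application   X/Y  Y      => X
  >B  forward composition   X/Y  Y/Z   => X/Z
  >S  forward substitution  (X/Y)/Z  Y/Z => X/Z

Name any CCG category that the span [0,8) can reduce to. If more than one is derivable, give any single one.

S

[0,8] S   <
  [0,5] NP   <
    [0,3] PP   <
      [0,1] "some" : S
      [1,3] PP\S   <
        [1,2] "clearly" : S
        [2,3] "city" : (PP\S)\S
    [3,5] NP\PP   >
      [3,4] "today" : (NP\PP)/N
      [4,5] "idea" : N
  [5,8] S\NP   <
    [5,7] NP   <
      [5,6] "often" : S
      [6,7] "this" : NP\S
    [7,8] "here" : (S\NP)\NP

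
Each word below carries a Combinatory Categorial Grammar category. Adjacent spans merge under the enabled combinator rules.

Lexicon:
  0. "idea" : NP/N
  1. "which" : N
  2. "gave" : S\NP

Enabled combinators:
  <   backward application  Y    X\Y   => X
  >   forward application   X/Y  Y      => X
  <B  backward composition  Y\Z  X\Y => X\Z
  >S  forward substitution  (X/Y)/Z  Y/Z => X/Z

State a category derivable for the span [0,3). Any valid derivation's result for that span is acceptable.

S

[0,3] S   <
  [0,2] NP   >
    [0,1] "idea" : NP/N
    [1,2] "which" : N
  [2,3] "gave" : S\NP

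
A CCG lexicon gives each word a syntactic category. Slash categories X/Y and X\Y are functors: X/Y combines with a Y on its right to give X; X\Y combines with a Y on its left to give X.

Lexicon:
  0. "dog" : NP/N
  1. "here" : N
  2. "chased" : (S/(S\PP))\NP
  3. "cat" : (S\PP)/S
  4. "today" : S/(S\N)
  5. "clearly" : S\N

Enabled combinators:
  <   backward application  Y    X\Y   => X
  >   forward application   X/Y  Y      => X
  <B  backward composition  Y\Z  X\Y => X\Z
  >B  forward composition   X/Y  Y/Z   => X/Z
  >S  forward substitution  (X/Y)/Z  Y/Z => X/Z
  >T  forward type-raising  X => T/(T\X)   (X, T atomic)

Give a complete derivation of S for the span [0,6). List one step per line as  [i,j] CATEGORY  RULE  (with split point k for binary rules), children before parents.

[0,6] S   >
  [0,3] S/(S\PP)   <
    [0,2] NP   >
      [0,1] "dog" : NP/N
      [1,2] "here" : N
    [2,3] "chased" : (S/(S\PP))\NP
  [3,6] S\PP   >
    [3,4] "cat" : (S\PP)/S
    [4,6] S   >
      [4,5] "today" : S/(S\N)
      [5,6] "clearly" : S\N

[0,1] NP/N  lex  "dog"
[1,2] N  lex  "here"
[0,2] NP  >  k=1
[2,3] (S/(S\PP))\NP  lex  "chased"
[0,3] S/(S\PP)  <  k=2
[3,4] (S\PP)/S  lex  "cat"
[4,5] S/(S\N)  lex  "today"
[5,6] S\N  lex  "clearly"
[4,6] S  >  k=5
[3,6] S\PP  >  k=4
[0,6] S  >  k=3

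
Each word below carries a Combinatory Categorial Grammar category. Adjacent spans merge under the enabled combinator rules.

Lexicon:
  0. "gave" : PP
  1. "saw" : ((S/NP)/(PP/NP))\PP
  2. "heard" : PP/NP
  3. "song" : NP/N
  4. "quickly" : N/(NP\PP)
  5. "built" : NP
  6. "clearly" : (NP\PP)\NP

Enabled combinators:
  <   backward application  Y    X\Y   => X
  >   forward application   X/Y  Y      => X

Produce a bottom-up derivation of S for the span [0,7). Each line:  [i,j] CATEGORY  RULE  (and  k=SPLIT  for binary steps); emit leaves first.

[0,1] PP  lex  "gave"
[1,2] ((S/NP)/(PP/NP))\PP  lex  "saw"
[0,2] (S/NP)/(PP/NP)  <  k=1
[2,3] PP/NP  lex  "heard"
[0,3] S/NP  >  k=2
[3,4] NP/N  lex  "song"
[4,5] N/(NP\PP)  lex  "quickly"
[5,6] NP  lex  "built"
[6,7] (NP\PP)\NP  lex  "clearly"
[5,7] NP\PP  <  k=6
[4,7] N  >  k=5
[3,7] NP  >  k=4
[0,7] S  >  k=3

[0,7] S   >
  [0,3] S/NP   >
    [0,2] (S/NP)/(PP/NP)   <
      [0,1] "gave" : PP
      [1,2] "saw" : ((S/NP)/(PP/NP))\PP
    [2,3] "heard" : PP/NP
  [3,7] NP   >
    [3,4] "song" : NP/N
    [4,7] N   >
      [4,5] "quickly" : N/(NP\PP)
      [5,7] NP\PP   <
        [5,6] "built" : NP
        [6,7] "clearly" : (NP\PP)\NP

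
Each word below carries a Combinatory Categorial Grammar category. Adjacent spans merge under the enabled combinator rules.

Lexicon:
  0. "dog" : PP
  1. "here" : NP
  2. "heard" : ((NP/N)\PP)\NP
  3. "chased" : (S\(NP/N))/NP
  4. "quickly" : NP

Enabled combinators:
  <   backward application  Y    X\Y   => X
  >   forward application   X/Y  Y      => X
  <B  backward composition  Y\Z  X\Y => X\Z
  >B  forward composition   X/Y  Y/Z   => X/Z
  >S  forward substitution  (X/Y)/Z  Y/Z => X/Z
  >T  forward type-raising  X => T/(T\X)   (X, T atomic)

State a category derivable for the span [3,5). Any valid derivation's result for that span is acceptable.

S\(NP/N)

[0,5] S   <
  [0,1] "dog" : PP
  [1,5] S\PP   <B
    [1,3] (NP/N)\PP   <
      [1,2] "here" : NP
      [2,3] "heard" : ((NP/N)\PP)\NP
    [3,5] S\(NP/N)   >
      [3,4] "chased" : (S\(NP/N))/NP
      [4,5] "quickly" : NP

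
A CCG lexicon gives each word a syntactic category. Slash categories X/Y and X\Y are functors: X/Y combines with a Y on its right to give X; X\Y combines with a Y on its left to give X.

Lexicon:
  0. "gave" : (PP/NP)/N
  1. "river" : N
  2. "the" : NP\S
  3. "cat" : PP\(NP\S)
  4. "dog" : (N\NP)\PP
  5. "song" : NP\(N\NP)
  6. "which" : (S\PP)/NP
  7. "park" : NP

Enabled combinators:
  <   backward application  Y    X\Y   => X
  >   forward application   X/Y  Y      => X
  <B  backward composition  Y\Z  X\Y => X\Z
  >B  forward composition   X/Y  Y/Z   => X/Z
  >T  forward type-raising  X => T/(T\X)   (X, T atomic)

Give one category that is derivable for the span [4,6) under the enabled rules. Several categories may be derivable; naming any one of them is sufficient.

NP\PP

[0,8] S   <
  [0,6] PP   >
    [0,2] PP/NP   >
      [0,1] "gave" : (PP/NP)/N
      [1,2] "river" : N
    [2,6] NP   <
      [2,4] PP   <
        [2,3] "the" : NP\S
        [3,4] "cat" : PP\(NP\S)
      [4,6] NP\PP   <B
        [4,5] "dog" : (N\NP)\PP
        [5,6] "song" : NP\(N\NP)
  [6,8] S\PP   >
    [6,7] "which" : (S\PP)/NP
    [7,8] "park" : NP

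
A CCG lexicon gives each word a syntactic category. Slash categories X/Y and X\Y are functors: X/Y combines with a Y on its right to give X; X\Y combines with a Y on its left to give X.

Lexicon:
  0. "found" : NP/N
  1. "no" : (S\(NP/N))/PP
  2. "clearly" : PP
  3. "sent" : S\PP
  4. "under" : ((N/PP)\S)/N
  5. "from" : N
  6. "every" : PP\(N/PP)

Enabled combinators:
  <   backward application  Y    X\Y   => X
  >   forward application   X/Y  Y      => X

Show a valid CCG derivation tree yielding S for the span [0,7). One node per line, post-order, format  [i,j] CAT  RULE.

[0,7] S   <
  [0,1] "found" : NP/N
  [1,7] S\(NP/N)   >
    [1,2] "no" : (S\(NP/N))/PP
    [2,7] PP   <
      [2,6] N/PP   <
        [2,4] S   <
          [2,3] "clearly" : PP
          [3,4] "sent" : S\PP
        [4,6] (N/PP)\S   >
          [4,5] "under" : ((N/PP)\S)/N
          [5,6] "from" : N
      [6,7] "every" : PP\(N/PP)

[0,1] NP/N  lex  "found"
[1,2] (S\(NP/N))/PP  lex  "no"
[2,3] PP  lex  "clearly"
[3,4] S\PP  lex  "sent"
[2,4] S  <  k=3
[4,5] ((N/PP)\S)/N  lex  "under"
[5,6] N  lex  "from"
[4,6] (N/PP)\S  >  k=5
[2,6] N/PP  <  k=4
[6,7] PP\(N/PP)  lex  "every"
[2,7] PP  <  k=6
[1,7] S\(NP/N)  >  k=2
[0,7] S  <  k=1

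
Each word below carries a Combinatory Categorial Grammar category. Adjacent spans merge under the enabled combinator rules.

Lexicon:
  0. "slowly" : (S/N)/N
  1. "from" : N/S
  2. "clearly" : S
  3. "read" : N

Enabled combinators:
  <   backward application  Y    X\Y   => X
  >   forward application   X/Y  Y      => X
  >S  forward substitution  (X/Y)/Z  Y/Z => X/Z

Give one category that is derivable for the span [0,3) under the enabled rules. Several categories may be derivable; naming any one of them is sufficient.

S/N

[0,4] S   >
  [0,3] S/N   >
    [0,1] "slowly" : (S/N)/N
    [1,3] N   >
      [1,2] "from" : N/S
      [2,3] "clearly" : S
  [3,4] "read" : N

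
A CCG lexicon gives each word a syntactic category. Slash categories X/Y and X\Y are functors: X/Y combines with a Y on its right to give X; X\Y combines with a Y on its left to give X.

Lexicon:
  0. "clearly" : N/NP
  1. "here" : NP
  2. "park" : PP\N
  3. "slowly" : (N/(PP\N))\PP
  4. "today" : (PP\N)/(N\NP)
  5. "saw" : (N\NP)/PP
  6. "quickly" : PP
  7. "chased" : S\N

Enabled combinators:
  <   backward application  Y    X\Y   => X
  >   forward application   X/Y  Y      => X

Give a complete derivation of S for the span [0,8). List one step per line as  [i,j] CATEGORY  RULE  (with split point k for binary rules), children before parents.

[0,8] S   <
  [0,7] N   >
    [0,4] N/(PP\N)   <
      [0,3] PP   <
        [0,2] N   >
          [0,1] "clearly" : N/NP
          [1,2] "here" : NP
        [2,3] "park" : PP\N
      [3,4] "slowly" : (N/(PP\N))\PP
    [4,7] PP\N   >
      [4,5] "today" : (PP\N)/(N\NP)
      [5,7] N\NP   >
        [5,6] "saw" : (N\NP)/PP
        [6,7] "quickly" : PP
  [7,8] "chased" : S\N

[0,1] N/NP  lex  "clearly"
[1,2] NP  lex  "here"
[0,2] N  >  k=1
[2,3] PP\N  lex  "park"
[0,3] PP  <  k=2
[3,4] (N/(PP\N))\PP  lex  "slowly"
[0,4] N/(PP\N)  <  k=3
[4,5] (PP\N)/(N\NP)  lex  "today"
[5,6] (N\NP)/PP  lex  "saw"
[6,7] PP  lex  "quickly"
[5,7] N\NP  >  k=6
[4,7] PP\N  >  k=5
[0,7] N  >  k=4
[7,8] S\N  lex  "chased"
[0,8] S  <  k=7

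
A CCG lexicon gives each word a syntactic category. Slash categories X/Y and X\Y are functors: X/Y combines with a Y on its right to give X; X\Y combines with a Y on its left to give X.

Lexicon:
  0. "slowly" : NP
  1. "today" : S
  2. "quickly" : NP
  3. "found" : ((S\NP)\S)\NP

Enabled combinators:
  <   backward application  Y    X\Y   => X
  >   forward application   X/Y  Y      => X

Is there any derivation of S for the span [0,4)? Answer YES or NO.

[0,4] S   <
  [0,1] "slowly" : NP
  [1,4] S\NP   <
    [1,2] "today" : S
    [2,4] (S\NP)\S   <
      [2,3] "quickly" : NP
      [3,4] "found" : ((S\NP)\S)\NP

YES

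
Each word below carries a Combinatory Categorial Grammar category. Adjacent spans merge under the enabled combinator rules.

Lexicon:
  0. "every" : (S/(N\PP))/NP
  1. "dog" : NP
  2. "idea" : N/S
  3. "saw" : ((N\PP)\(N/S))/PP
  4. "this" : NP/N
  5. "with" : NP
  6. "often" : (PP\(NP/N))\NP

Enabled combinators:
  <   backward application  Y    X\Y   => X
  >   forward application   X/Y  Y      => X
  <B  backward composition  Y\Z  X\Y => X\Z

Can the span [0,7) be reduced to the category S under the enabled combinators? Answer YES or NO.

[0,7] S   >
  [0,2] S/(N\PP)   >
    [0,1] "every" : (S/(N\PP))/NP
    [1,2] "dog" : NP
  [2,7] N\PP   <
    [2,3] "idea" : N/S
    [3,7] (N\PP)\(N/S)   >
      [3,4] "saw" : ((N\PP)\(N/S))/PP
      [4,7] PP   <
        [4,5] "this" : NP/N
        [5,7] PP\(NP/N)   <
          [5,6] "with" : NP
          [6,7] "often" : (PP\(NP/N))\NP

YES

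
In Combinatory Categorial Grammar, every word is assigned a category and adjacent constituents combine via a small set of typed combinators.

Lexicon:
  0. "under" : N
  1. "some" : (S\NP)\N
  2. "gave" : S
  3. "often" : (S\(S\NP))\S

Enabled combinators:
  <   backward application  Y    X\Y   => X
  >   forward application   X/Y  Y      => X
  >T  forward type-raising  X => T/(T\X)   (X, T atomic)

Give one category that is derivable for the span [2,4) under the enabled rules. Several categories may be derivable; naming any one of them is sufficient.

S\(S\NP)

[0,4] S   <
  [0,2] S\NP   <
    [0,1] "under" : N
    [1,2] "some" : (S\NP)\N
  [2,4] S\(S\NP)   <
    [2,3] "gave" : S
    [3,4] "often" : (S\(S\NP))\S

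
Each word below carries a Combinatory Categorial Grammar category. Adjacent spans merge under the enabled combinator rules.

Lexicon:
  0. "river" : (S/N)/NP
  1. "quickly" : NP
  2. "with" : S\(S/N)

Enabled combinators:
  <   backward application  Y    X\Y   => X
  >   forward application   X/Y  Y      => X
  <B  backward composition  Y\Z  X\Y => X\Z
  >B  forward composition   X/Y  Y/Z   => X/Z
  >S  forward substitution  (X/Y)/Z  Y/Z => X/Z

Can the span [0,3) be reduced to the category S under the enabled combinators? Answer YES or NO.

[0,3] S   <
  [0,2] S/N   >
    [0,1] "river" : (S/N)/NP
    [1,2] "quickly" : NP
  [2,3] "with" : S\(S/N)

YES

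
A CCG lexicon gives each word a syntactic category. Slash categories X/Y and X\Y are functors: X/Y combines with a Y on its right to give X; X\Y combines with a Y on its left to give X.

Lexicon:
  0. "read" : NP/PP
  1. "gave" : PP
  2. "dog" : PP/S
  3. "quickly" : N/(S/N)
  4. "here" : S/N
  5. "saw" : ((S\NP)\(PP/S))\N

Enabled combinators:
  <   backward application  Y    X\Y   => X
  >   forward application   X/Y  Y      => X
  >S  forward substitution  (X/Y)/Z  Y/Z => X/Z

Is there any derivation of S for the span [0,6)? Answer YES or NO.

YES

[0,6] S   <
  [0,2] NP   >
    [0,1] "read" : NP/PP
    [1,2] "gave" : PP
  [2,6] S\NP   <
    [2,3] "dog" : PP/S
    [3,6] (S\NP)\(PP/S)   <
      [3,5] N   >
        [3,4] "quickly" : N/(S/N)
        [4,5] "here" : S/N
      [5,6] "saw" : ((S\NP)\(PP/S))\N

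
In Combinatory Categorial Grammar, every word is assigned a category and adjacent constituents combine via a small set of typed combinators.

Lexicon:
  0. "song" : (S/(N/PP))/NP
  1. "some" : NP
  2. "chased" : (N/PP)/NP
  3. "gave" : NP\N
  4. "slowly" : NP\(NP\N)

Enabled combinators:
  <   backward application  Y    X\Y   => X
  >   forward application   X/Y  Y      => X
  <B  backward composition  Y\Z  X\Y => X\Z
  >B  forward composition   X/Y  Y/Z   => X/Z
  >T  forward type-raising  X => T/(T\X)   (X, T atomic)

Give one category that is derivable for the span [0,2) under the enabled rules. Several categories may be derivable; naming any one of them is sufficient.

[0,5] S   >
  [0,2] S/(N/PP)   >
    [0,1] "song" : (S/(N/PP))/NP
    [1,2] "some" : NP
  [2,5] N/PP   >
    [2,3] "chased" : (N/PP)/NP
    [3,5] NP   <
      [3,4] "gave" : NP\N
      [4,5] "slowly" : NP\(NP\N)

S/(N/PP)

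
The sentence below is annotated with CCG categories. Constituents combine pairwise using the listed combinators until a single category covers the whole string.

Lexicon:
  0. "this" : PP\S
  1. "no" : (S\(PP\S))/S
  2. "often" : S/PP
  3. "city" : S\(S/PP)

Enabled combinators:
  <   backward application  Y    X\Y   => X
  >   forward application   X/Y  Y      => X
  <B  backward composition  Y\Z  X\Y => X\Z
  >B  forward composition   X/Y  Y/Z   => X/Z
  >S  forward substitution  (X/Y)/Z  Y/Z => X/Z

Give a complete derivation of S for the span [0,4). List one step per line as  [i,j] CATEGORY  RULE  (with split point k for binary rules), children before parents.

[0,4] S   <
  [0,1] "this" : PP\S
  [1,4] S\(PP\S)   >
    [1,2] "no" : (S\(PP\S))/S
    [2,4] S   <
      [2,3] "often" : S/PP
      [3,4] "city" : S\(S/PP)

[0,1] PP\S  lex  "this"
[1,2] (S\(PP\S))/S  lex  "no"
[2,3] S/PP  lex  "often"
[3,4] S\(S/PP)  lex  "city"
[2,4] S  <  k=3
[1,4] S\(PP\S)  >  k=2
[0,4] S  <  k=1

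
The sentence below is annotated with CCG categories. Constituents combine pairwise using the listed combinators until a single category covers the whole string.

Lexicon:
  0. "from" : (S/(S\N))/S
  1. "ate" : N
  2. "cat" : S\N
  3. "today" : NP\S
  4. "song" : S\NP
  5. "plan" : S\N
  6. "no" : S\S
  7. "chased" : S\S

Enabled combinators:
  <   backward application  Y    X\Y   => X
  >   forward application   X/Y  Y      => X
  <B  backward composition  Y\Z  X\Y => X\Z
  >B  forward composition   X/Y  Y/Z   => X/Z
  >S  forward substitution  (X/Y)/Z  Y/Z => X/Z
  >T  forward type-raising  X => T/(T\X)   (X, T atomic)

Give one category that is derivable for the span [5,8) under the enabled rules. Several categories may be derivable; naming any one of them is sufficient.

[0,8] S   >
  [0,5] S/(S\N)   >
    [0,1] "from" : (S/(S\N))/S
    [1,5] S   <
      [1,4] NP   >
        [1,2] NP/(NP\N)   >T
          [1,2] "ate" : N
        [2,4] NP\N   <B
          [2,3] "cat" : S\N
          [3,4] "today" : NP\S
      [4,5] "song" : S\NP
  [5,8] S\N   <B
    [5,7] S\N   <B
      [5,6] "plan" : S\N
      [6,7] "no" : S\S
    [7,8] "chased" : S\S

S\N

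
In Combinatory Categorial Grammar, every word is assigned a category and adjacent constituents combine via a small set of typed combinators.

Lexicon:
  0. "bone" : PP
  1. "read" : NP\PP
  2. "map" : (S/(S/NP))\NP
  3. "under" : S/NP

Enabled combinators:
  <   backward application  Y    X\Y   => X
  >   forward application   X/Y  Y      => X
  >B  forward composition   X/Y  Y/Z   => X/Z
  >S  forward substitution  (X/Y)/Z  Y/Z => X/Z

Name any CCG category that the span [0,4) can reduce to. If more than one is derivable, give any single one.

[0,4] S   >
  [0,3] S/(S/NP)   <
    [0,2] NP   <
      [0,1] "bone" : PP
      [1,2] "read" : NP\PP
    [2,3] "map" : (S/(S/NP))\NP
  [3,4] "under" : S/NP

S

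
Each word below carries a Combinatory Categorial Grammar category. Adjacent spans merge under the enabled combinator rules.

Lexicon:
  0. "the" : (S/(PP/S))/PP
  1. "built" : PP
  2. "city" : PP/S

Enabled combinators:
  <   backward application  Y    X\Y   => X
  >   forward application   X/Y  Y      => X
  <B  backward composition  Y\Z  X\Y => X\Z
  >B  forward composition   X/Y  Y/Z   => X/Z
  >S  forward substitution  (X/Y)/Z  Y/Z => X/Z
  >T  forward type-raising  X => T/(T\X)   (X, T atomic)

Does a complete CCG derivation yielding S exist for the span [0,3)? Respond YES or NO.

[0,3] S   >
  [0,2] S/(PP/S)   >
    [0,1] "the" : (S/(PP/S))/PP
    [1,2] "built" : PP
  [2,3] "city" : PP/S

YES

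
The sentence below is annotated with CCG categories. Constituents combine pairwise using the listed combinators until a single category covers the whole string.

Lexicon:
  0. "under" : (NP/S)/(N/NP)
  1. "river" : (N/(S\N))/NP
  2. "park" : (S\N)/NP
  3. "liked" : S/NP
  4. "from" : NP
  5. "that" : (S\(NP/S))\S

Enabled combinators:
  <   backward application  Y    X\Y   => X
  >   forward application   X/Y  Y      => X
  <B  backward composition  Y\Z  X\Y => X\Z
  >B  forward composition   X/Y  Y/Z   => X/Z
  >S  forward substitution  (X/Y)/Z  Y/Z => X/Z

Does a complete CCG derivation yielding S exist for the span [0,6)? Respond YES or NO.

[0,6] S   <
  [0,3] NP/S   >
    [0,1] "under" : (NP/S)/(N/NP)
    [1,3] N/NP   >S
      [1,2] "river" : (N/(S\N))/NP
      [2,3] "park" : (S\N)/NP
  [3,6] S\(NP/S)   <
    [3,5] S   >
      [3,4] "liked" : S/NP
      [4,5] "from" : NP
    [5,6] "that" : (S\(NP/S))\S

YES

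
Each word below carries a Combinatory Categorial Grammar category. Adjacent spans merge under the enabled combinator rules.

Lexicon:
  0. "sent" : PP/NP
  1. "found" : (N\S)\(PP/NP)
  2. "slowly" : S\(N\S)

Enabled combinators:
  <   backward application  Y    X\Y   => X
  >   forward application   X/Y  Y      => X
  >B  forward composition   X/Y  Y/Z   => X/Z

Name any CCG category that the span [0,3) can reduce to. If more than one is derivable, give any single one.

[0,3] S   <
  [0,2] N\S   <
    [0,1] "sent" : PP/NP
    [1,2] "found" : (N\S)\(PP/NP)
  [2,3] "slowly" : S\(N\S)

S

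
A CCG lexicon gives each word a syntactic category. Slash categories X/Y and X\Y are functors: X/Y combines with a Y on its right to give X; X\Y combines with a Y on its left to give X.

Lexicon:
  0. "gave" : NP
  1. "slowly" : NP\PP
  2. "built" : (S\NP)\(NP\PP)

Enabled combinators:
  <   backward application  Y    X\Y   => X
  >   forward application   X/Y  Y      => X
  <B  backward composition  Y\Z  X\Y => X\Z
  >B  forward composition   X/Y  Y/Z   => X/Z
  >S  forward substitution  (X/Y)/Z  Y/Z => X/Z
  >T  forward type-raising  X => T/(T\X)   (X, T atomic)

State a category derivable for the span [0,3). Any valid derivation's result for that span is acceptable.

S

[0,3] S   >
  [0,1] S/(S\NP)   >T
    [0,1] "gave" : NP
  [1,3] S\NP   <
    [1,2] "slowly" : NP\PP
    [2,3] "built" : (S\NP)\(NP\PP)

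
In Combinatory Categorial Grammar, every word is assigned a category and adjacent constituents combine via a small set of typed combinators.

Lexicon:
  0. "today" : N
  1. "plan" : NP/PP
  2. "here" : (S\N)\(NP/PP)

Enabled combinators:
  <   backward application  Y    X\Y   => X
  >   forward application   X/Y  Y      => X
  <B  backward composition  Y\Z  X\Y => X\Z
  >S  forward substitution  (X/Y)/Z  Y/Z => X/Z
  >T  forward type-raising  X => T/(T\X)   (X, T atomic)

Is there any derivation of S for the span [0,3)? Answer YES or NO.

YES

[0,3] S   <
  [0,1] "today" : N
  [1,3] S\N   <
    [1,2] "plan" : NP/PP
    [2,3] "here" : (S\N)\(NP/PP)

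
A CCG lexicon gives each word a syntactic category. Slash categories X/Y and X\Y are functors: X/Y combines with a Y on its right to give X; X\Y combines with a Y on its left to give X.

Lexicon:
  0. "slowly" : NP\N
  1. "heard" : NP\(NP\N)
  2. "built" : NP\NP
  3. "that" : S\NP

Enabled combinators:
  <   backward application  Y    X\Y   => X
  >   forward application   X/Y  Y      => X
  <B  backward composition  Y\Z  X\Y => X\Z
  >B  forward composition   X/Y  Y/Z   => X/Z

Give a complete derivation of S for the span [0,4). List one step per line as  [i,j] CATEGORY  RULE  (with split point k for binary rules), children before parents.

[0,1] NP\N  lex  "slowly"
[1,2] NP\(NP\N)  lex  "heard"
[0,2] NP  <  k=1
[2,3] NP\NP  lex  "built"
[3,4] S\NP  lex  "that"
[2,4] S\NP  <B  k=3
[0,4] S  <  k=2

[0,4] S   <
  [0,2] NP   <
    [0,1] "slowly" : NP\N
    [1,2] "heard" : NP\(NP\N)
  [2,4] S\NP   <B
    [2,3] "built" : NP\NP
    [3,4] "that" : S\NP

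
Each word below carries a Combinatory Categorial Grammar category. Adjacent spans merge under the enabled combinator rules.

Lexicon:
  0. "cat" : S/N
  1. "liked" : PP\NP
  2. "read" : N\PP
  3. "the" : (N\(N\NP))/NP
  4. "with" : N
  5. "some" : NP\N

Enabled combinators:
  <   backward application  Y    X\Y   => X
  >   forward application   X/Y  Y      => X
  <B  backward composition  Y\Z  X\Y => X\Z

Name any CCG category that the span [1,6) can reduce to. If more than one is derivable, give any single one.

N

[0,6] S   >
  [0,1] "cat" : S/N
  [1,6] N   <
    [1,3] N\NP   <B
      [1,2] "liked" : PP\NP
      [2,3] "read" : N\PP
    [3,6] N\(N\NP)   >
      [3,4] "the" : (N\(N\NP))/NP
      [4,6] NP   <
        [4,5] "with" : N
        [5,6] "some" : NP\N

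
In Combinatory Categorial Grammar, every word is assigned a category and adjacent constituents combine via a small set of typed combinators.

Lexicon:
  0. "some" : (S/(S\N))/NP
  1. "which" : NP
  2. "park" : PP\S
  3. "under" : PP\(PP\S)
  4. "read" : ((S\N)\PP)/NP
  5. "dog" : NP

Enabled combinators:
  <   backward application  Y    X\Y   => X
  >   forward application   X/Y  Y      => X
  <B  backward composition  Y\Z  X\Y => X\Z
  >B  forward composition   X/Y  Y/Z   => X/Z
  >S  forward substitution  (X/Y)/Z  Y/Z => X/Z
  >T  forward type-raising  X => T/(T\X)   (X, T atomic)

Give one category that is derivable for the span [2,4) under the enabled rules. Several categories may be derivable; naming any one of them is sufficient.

[0,6] S   >
  [0,2] S/(S\N)   >
    [0,1] "some" : (S/(S\N))/NP
    [1,2] "which" : NP
  [2,6] S\N   <
    [2,4] PP   <
      [2,3] "park" : PP\S
      [3,4] "under" : PP\(PP\S)
    [4,6] (S\N)\PP   >
      [4,5] "read" : ((S\N)\PP)/NP
      [5,6] "dog" : NP

PP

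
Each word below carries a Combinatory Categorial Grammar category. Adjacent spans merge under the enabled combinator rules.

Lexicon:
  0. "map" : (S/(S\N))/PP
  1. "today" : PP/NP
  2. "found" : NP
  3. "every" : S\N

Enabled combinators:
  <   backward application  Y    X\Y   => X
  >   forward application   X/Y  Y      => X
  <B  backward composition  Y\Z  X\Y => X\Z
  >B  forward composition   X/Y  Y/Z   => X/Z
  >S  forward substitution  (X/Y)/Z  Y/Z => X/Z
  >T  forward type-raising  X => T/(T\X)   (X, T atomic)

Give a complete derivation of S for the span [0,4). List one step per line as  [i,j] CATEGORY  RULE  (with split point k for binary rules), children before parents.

[0,1] (S/(S\N))/PP  lex  "map"
[1,2] PP/NP  lex  "today"
[2,3] NP  lex  "found"
[1,3] PP  >  k=2
[0,3] S/(S\N)  >  k=1
[3,4] S\N  lex  "every"
[0,4] S  >  k=3

[0,4] S   >
  [0,3] S/(S\N)   >
    [0,1] "map" : (S/(S\N))/PP
    [1,3] PP   >
      [1,2] "today" : PP/NP
      [2,3] "found" : NP
  [3,4] "every" : S\N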